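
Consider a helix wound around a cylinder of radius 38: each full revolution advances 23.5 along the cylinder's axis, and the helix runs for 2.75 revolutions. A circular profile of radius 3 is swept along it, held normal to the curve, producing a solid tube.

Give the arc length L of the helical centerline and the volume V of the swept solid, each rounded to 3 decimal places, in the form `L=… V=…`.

2πR = 2π·38 = 238.761042
per-turn = √(238.761042² + 23.5²) = √(57006.8350 + 552.25) = √57559.0850 = 239.914745
L = 2.75 × 239.914745 = 659.765550
V = π·3² × L = 28.274334 × 659.765550 = 18654.431434

L=659.766 V=18654.431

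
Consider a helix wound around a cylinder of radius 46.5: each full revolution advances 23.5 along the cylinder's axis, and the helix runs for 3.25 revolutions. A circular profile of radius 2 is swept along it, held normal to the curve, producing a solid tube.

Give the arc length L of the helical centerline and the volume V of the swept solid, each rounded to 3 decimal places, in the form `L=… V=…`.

2πR = 2π·46.5 = 292.168117
per-turn = √(292.168117² + 23.5²) = √(85362.2085 + 552.25) = √85914.4585 = 293.111683
L = 3.25 × 293.111683 = 952.612968
V = π·2² × L = 12.566371 × 952.612968 = 11970.887613

L=952.613 V=11970.888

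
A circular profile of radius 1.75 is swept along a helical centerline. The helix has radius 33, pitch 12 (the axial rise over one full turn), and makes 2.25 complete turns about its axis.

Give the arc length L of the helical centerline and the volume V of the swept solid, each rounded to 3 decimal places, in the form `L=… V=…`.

2πR = 2π·33 = 207.345115
per-turn = √(207.345115² + 12²) = √(42991.9968 + 144) = √43135.9968 = 207.692072
L = 2.25 × 207.692072 = 467.307162
V = π·1.75² × L = 9.621128 × 467.307162 = 4496.021788

L=467.307 V=4496.022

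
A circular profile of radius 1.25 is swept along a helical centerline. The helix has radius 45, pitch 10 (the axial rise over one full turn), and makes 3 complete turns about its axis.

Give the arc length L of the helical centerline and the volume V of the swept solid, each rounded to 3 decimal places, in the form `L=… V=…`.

2πR = 2π·45 = 282.743339
per-turn = √(282.743339² + 10²) = √(79943.7956 + 100) = √80043.7956 = 282.920122
L = 3 × 282.920122 = 848.760367
V = π·1.25² × L = 4.908739 × 848.760367 = 4166.342710

L=848.760 V=4166.343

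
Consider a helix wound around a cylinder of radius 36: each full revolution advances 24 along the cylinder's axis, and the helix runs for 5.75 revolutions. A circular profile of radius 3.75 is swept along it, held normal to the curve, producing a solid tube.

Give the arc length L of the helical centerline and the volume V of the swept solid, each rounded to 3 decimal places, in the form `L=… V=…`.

2πR = 2π·36 = 226.194671
per-turn = √(226.194671² + 24²) = √(51164.0292 + 576) = √51740.0292 = 227.464347
L = 5.75 × 227.464347 = 1307.919996
V = π·3.75² × L = 44.178647 × 1307.919996 = 57782.135403

L=1307.920 V=57782.135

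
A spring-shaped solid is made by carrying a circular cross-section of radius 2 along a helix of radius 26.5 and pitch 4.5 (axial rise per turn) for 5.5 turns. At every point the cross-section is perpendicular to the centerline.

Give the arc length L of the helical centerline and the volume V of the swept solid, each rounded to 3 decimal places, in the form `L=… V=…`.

2πR = 2π·26.5 = 166.504411
per-turn = √(166.504411² + 4.5²) = √(27723.7188 + 20.25) = √27743.9688 = 166.565209
L = 5.5 × 166.565209 = 916.108648
V = π·2² × L = 12.566371 × 916.108648 = 11512.160795

L=916.109 V=11512.161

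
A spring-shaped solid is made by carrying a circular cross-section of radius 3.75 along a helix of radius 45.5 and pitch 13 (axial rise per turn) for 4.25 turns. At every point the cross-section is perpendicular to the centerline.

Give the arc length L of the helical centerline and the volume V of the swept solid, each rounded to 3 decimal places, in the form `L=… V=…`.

2πR = 2π·45.5 = 285.884931
per-turn = √(285.884931² + 13²) = √(81730.1940 + 169) = √81899.1940 = 286.180352
L = 4.25 × 286.180352 = 1216.266497
V = π·3.75² × L = 44.178647 × 1216.266497 = 53733.007866

L=1216.266 V=53733.008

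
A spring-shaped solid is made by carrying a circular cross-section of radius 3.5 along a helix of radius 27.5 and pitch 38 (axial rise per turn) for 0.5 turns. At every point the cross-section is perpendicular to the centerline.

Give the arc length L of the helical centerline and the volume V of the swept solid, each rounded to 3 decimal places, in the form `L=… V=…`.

2πR = 2π·27.5 = 172.787596
per-turn = √(172.787596² + 38²) = √(29855.5533 + 1444) = √31299.5533 = 176.916798
L = 0.5 × 176.916798 = 88.458399
V = π·3.5² × L = 38.484510 × 88.458399 = 3404.278136

L=88.458 V=3404.278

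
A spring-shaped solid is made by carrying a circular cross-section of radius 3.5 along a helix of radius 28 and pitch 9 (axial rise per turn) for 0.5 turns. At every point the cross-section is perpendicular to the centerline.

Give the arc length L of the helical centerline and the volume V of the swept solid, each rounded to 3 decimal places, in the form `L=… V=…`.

2πR = 2π·28 = 175.929189
per-turn = √(175.929189² + 9²) = √(30951.0794 + 81) = √31032.0794 = 176.159244
L = 0.5 × 176.159244 = 88.079622
V = π·3.5² × L = 38.484510 × 88.079622 = 3389.701103

L=88.080 V=3389.701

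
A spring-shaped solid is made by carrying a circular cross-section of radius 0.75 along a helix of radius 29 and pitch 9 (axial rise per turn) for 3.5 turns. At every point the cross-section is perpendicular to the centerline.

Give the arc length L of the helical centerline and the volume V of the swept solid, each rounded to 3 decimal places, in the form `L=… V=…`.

2πR = 2π·29 = 182.212374
per-turn = √(182.212374² + 9²) = √(33201.3492 + 81) = √33282.3492 = 182.434507
L = 3.5 × 182.434507 = 638.520773
V = π·0.75² × L = 1.767146 × 638.520773 = 1128.359346

L=638.521 V=1128.359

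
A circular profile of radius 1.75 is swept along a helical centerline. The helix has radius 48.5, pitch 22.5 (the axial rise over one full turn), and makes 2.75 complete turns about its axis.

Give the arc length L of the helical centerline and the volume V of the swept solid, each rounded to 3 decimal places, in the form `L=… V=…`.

2πR = 2π·48.5 = 304.734487
per-turn = √(304.734487² + 22.5²) = √(92863.1078 + 506.25) = √93369.3578 = 305.564000
L = 2.75 × 305.564000 = 840.300999
V = π·1.75² × L = 9.621128 × 840.300999 = 8084.643048

L=840.301 V=8084.643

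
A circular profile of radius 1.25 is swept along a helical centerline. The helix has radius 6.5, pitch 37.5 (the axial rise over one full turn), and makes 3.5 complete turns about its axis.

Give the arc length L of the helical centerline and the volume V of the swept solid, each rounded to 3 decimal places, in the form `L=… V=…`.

L=194.060 V=952.588

2πR = 2π·6.5 = 40.840704
per-turn = √(40.840704² + 37.5²) = √(1667.9631 + 1406.25) = √3074.2131 = 55.445587
L = 3.5 × 55.445587 = 194.059555
V = π·1.25² × L = 4.908739 × 194.059555 = 952.587615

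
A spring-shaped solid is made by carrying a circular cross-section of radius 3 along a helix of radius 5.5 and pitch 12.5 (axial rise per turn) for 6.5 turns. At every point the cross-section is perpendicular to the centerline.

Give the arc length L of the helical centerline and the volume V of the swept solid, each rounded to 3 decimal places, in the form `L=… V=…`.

L=238.867 V=6753.806

2πR = 2π·5.5 = 34.557519
per-turn = √(34.557519² + 12.5²) = √(1194.2221 + 156.25) = √1350.4721 = 36.748770
L = 6.5 × 36.748770 = 238.867008
V = π·3² × L = 28.274334 × 238.867008 = 6753.805543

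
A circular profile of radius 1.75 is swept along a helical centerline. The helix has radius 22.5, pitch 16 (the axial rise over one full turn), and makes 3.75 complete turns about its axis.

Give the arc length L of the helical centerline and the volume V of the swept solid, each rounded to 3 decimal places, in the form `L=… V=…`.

2πR = 2π·22.5 = 141.371669
per-turn = √(141.371669² + 16²) = √(19985.9489 + 256) = √20241.9489 = 142.274203
L = 3.75 × 142.274203 = 533.528262
V = π·1.75² × L = 9.621128 × 533.528262 = 5133.143436

L=533.528 V=5133.143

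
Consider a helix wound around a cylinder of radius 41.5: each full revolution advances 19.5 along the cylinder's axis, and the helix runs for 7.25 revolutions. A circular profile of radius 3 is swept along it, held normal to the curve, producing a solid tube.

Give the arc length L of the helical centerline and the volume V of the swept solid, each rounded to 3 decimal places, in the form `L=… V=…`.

L=1895.732 V=53600.567

2πR = 2π·41.5 = 260.752190
per-turn = √(260.752190² + 19.5²) = √(67991.7047 + 380.25) = √68371.9547 = 261.480314
L = 7.25 × 261.480314 = 1895.732278
V = π·3² × L = 28.274334 × 1895.732278 = 53600.567380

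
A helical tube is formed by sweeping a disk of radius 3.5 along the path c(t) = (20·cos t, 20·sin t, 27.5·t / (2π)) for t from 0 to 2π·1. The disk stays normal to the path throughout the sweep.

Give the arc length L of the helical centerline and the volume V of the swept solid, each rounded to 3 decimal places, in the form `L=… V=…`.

2πR = 2π·20 = 125.663706
per-turn = √(125.663706² + 27.5²) = √(15791.3670 + 756.25) = √16547.6170 = 128.637541
L = 1 × 128.637541 = 128.637541
V = π·3.5² × L = 38.484510 × 128.637541 = 4950.552747

L=128.638 V=4950.553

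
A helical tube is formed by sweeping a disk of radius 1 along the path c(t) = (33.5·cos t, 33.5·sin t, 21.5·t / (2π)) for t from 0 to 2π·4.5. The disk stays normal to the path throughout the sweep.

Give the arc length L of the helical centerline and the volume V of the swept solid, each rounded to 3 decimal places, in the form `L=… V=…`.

L=952.119 V=2991.169

2πR = 2π·33.5 = 210.486708
per-turn = √(210.486708² + 21.5²) = √(44304.6542 + 462.25) = √44766.9042 = 211.581909
L = 4.5 × 211.581909 = 952.118590
V = π·1² × L = 3.141593 × 952.118590 = 2991.168767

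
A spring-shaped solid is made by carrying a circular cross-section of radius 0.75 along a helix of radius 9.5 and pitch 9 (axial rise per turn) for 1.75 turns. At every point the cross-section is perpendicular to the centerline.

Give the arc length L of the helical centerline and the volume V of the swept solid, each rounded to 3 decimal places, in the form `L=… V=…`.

L=105.639 V=186.679

2πR = 2π·9.5 = 59.690260
per-turn = √(59.690260² + 9²) = √(3562.9272 + 81) = √3643.9272 = 60.364950
L = 1.75 × 60.364950 = 105.638663
V = π·0.75² × L = 1.767146 × 105.638663 = 186.678926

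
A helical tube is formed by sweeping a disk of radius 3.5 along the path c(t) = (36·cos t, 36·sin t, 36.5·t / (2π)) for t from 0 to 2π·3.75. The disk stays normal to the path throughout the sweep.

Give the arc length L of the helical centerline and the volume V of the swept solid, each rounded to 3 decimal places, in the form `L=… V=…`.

L=859.202 V=33065.987

2πR = 2π·36 = 226.194671
per-turn = √(226.194671² + 36.5²) = √(51164.0292 + 1332.25) = √52496.2792 = 229.120665
L = 3.75 × 229.120665 = 859.202494
V = π·3.5² × L = 38.484510 × 859.202494 = 33065.986995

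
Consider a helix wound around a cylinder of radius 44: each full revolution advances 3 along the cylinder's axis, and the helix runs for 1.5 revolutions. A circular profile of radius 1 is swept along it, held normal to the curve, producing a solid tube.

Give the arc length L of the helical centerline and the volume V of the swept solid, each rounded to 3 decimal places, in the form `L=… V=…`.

2πR = 2π·44 = 276.460154
per-turn = √(276.460154² + 3²) = √(76430.2165 + 9) = √76439.2165 = 276.476430
L = 1.5 × 276.476430 = 414.714645
V = π·1² × L = 3.141593 × 414.714645 = 1302.864483

L=414.715 V=1302.864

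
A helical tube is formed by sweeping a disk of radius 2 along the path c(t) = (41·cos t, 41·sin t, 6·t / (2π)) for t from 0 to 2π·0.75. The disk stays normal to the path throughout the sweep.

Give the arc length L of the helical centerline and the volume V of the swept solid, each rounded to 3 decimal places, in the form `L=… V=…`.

2πR = 2π·41 = 257.610598
per-turn = √(257.610598² + 6²) = √(66363.2200 + 36) = √66399.2200 = 257.680461
L = 0.75 × 257.680461 = 193.260346
V = π·2² × L = 12.566371 × 193.260346 = 2428.581130

L=193.260 V=2428.581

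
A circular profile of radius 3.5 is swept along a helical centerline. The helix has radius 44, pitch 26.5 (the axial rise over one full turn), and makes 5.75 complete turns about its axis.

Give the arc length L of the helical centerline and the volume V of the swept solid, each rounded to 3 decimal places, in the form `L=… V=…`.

L=1596.932 V=61457.150

2πR = 2π·44 = 276.460154
per-turn = √(276.460154² + 26.5²) = √(76430.2165 + 702.25) = √77132.4665 = 277.727324
L = 5.75 × 277.727324 = 1596.932113
V = π·3.5² × L = 38.484510 × 1596.932113 = 61457.149877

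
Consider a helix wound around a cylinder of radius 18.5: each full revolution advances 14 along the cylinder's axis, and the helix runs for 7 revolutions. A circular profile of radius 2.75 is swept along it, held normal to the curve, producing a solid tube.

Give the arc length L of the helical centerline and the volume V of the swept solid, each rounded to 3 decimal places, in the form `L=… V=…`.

L=819.553 V=19471.179

2πR = 2π·18.5 = 116.238928
per-turn = √(116.238928² + 14²) = √(13511.4884 + 196) = √13707.4884 = 117.078984
L = 7 × 117.078984 = 819.552886
V = π·2.75² × L = 23.758294 × 819.552886 = 19471.178775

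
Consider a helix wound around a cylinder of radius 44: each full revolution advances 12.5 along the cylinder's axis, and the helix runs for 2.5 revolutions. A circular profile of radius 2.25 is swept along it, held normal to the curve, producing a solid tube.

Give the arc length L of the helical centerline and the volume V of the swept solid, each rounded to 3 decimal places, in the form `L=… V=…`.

2πR = 2π·44 = 276.460154
per-turn = √(276.460154² + 12.5²) = √(76430.2165 + 156.25) = √76586.4665 = 276.742600
L = 2.5 × 276.742600 = 691.856499
V = π·2.25² × L = 15.904313 × 691.856499 = 11003.502182

L=691.856 V=11003.502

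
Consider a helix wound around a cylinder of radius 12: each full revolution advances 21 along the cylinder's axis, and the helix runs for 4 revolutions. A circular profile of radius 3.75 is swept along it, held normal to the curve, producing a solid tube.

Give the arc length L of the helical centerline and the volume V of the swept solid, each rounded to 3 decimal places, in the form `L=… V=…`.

2πR = 2π·12 = 75.398224
per-turn = √(75.398224² + 21²) = √(5684.8921 + 441) = √6125.8921 = 78.268079
L = 4 × 78.268079 = 313.072315
V = π·3.75² × L = 44.178647 × 313.072315 = 13831.111175

L=313.072 V=13831.111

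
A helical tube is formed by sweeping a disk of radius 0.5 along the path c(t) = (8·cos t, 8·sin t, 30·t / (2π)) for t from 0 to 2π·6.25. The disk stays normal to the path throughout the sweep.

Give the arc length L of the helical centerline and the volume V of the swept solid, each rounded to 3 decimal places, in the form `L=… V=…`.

L=365.858 V=287.344

2πR = 2π·8 = 50.265482
per-turn = √(50.265482² + 30²) = √(2526.6187 + 900) = √3426.6187 = 58.537328
L = 6.25 × 58.537328 = 365.858298
V = π·0.5² × L = 0.785398 × 365.858298 = 287.344435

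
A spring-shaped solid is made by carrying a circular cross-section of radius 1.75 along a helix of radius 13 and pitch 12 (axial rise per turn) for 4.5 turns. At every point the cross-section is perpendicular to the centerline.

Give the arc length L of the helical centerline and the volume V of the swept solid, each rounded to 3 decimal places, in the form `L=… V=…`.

2πR = 2π·13 = 81.681409
per-turn = √(81.681409² + 12²) = √(6671.8526 + 144) = √6815.8526 = 82.558177
L = 4.5 × 82.558177 = 371.511796
V = π·1.75² × L = 9.621128 × 371.511796 = 3574.362359

L=371.512 V=3574.362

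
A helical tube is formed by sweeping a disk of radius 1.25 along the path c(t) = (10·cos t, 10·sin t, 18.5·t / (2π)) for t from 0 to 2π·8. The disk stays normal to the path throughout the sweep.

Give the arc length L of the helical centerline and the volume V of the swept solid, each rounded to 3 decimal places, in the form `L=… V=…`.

L=523.990 V=2572.132

2πR = 2π·10 = 62.831853
per-turn = √(62.831853² + 18.5²) = √(3947.8418 + 342.25) = √4290.0918 = 65.498792
L = 8 × 65.498792 = 523.990336
V = π·1.25² × L = 4.908739 × 523.990336 = 2572.131549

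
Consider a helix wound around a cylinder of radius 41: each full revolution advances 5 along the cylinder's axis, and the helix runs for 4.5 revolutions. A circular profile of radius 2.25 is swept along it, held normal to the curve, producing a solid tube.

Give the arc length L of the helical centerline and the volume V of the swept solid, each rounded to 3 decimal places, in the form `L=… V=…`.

2πR = 2π·41 = 257.610598
per-turn = √(257.610598² + 5²) = √(66363.2200 + 25) = √66388.2200 = 257.659116
L = 4.5 × 257.659116 = 1159.466021
V = π·2.25² × L = 15.904313 × 1159.466021 = 18440.510296

L=1159.466 V=18440.510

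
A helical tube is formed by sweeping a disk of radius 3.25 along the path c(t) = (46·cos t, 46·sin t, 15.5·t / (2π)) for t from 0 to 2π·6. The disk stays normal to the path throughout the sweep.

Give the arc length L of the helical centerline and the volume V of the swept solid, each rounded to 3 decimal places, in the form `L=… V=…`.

L=1736.651 V=57627.418

2πR = 2π·46 = 289.026524
per-turn = √(289.026524² + 15.5²) = √(83536.3317 + 240.25) = √83776.5817 = 289.441845
L = 6 × 289.441845 = 1736.651070
V = π·3.25² × L = 33.183072 × 1736.651070 = 57627.418200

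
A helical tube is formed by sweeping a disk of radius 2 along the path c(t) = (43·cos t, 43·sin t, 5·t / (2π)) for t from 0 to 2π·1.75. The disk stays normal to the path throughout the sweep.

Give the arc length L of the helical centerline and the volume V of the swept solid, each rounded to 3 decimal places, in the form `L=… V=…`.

L=472.891 V=5942.519

2πR = 2π·43 = 270.176968
per-turn = √(270.176968² + 5²) = √(72995.5942 + 25) = √73020.5942 = 270.223230
L = 1.75 × 270.223230 = 472.890653
V = π·2² × L = 12.566371 × 472.890653 = 5942.519204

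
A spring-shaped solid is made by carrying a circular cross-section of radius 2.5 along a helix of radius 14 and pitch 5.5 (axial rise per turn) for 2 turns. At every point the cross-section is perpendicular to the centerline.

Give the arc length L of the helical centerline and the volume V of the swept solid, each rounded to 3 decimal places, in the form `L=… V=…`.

2πR = 2π·14 = 87.964594
per-turn = √(87.964594² + 5.5²) = √(7737.7699 + 30.25) = √7768.0199 = 88.136371
L = 2 × 88.136371 = 176.272742
V = π·2.5² × L = 19.634954 × 176.272742 = 3461.107186

L=176.273 V=3461.107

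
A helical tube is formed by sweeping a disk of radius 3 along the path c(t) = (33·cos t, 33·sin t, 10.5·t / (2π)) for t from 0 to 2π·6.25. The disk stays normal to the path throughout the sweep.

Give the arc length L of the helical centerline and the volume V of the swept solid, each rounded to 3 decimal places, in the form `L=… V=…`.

2πR = 2π·33 = 207.345115
per-turn = √(207.345115² + 10.5²) = √(42991.9968 + 110.25) = √43102.2468 = 207.610806
L = 6.25 × 207.610806 = 1297.567538
V = π·3² × L = 28.274334 × 1297.567538 = 36687.857791

L=1297.568 V=36687.858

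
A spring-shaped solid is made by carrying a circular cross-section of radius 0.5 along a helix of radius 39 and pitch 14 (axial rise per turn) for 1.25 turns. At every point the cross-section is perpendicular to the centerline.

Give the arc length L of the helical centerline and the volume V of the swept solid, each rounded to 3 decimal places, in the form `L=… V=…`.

2πR = 2π·39 = 245.044227
per-turn = √(245.044227² + 14²) = √(60046.6732 + 196) = √60242.6732 = 245.443829
L = 1.25 × 245.443829 = 306.804786
V = π·0.5² × L = 0.785398 × 306.804786 = 240.963916

L=306.805 V=240.964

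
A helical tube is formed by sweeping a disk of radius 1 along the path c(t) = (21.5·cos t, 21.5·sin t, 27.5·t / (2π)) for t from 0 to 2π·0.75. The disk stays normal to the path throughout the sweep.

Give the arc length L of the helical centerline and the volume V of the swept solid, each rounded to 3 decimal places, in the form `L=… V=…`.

2πR = 2π·21.5 = 135.088484
per-turn = √(135.088484² + 27.5²) = √(18248.8985 + 756.25) = √19005.1485 = 137.859162
L = 0.75 × 137.859162 = 103.394371
V = π·1² × L = 3.141593 × 103.394371 = 324.822998

L=103.394 V=324.823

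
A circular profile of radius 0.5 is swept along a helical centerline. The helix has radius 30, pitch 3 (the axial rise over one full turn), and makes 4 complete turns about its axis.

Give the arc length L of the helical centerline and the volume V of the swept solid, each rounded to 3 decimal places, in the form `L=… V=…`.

L=754.078 V=592.251

2πR = 2π·30 = 188.495559
per-turn = √(188.495559² + 3²) = √(35530.5758 + 9) = √35539.5758 = 188.519431
L = 4 × 188.519431 = 754.077724
V = π·0.5² × L = 0.785398 × 754.077724 = 592.251259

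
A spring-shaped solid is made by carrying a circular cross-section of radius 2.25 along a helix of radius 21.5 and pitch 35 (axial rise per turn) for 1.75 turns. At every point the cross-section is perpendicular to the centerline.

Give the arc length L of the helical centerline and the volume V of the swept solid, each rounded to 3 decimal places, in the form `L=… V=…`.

L=244.211 V=3884.002

2πR = 2π·21.5 = 135.088484
per-turn = √(135.088484² + 35²) = √(18248.8985 + 1225) = √19473.8985 = 139.548911
L = 1.75 × 139.548911 = 244.210594
V = π·2.25² × L = 15.904313 × 244.210594 = 3884.001680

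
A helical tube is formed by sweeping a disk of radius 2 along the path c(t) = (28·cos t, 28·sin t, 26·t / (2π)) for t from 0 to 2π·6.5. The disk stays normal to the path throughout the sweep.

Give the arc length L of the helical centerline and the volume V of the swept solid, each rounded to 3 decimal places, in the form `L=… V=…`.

L=1155.960 V=14526.225

2πR = 2π·28 = 175.929189
per-turn = √(175.929189² + 26²) = √(30951.0794 + 676) = √31627.0794 = 177.840039
L = 6.5 × 177.840039 = 1155.960252
V = π·2² × L = 12.566371 × 1155.960252 = 14526.224945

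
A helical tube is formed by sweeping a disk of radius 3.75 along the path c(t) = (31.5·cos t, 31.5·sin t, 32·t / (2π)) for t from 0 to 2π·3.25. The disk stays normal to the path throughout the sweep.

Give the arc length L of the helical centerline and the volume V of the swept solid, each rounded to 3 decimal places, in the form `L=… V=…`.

L=651.594 V=28786.554

2πR = 2π·31.5 = 197.920337
per-turn = √(197.920337² + 32²) = √(39172.4599 + 1024) = √40196.4599 = 200.490548
L = 3.25 × 200.490548 = 651.594281
V = π·3.75² × L = 44.178647 × 651.594281 = 28786.553537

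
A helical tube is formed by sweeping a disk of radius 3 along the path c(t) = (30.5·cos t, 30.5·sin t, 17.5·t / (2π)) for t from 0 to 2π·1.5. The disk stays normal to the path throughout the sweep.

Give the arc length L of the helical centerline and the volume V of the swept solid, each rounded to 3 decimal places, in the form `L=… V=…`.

2πR = 2π·30.5 = 191.637152
per-turn = √(191.637152² + 17.5²) = √(36724.7980 + 306.25) = √37031.0480 = 192.434529
L = 1.5 × 192.434529 = 288.651794
V = π·3² × L = 28.274334 × 288.651794 = 8161.437188

L=288.652 V=8161.437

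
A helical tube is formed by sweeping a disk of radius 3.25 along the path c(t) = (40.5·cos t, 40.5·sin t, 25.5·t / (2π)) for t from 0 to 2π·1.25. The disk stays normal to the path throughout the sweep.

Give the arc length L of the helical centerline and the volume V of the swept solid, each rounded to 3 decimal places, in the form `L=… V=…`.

2πR = 2π·40.5 = 254.469005
per-turn = √(254.469005² + 25.5²) = √(64754.4745 + 650.25) = √65404.7245 = 255.743474
L = 1.25 × 255.743474 = 319.679342
V = π·3.25² × L = 33.183072 × 319.679342 = 10607.942767

L=319.679 V=10607.943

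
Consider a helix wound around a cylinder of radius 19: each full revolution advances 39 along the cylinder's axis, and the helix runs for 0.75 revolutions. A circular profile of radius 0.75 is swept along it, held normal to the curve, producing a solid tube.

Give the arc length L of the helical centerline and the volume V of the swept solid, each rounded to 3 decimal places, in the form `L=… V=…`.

L=94.192 V=166.451

2πR = 2π·19 = 119.380521
per-turn = √(119.380521² + 39²) = √(14251.7088 + 1521) = √15772.7088 = 125.589445
L = 0.75 × 125.589445 = 94.192084
V = π·0.75² × L = 1.767146 × 94.192084 = 166.451152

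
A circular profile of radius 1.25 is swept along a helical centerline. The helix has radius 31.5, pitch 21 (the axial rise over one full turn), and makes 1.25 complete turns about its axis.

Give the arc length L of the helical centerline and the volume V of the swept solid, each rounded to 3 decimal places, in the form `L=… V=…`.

L=248.789 V=1221.241

2πR = 2π·31.5 = 197.920337
per-turn = √(197.920337² + 21²) = √(39172.4599 + 441) = √39613.4599 = 199.031304
L = 1.25 × 199.031304 = 248.789130
V = π·1.25² × L = 4.908739 × 248.789130 = 1221.240784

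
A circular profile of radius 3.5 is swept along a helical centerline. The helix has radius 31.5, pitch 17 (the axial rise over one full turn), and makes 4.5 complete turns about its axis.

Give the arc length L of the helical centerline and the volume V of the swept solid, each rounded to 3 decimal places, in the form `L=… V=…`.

2πR = 2π·31.5 = 197.920337
per-turn = √(197.920337² + 17²) = √(39172.4599 + 289) = √39461.4599 = 198.649087
L = 4.5 × 198.649087 = 893.920893
V = π·3.5² × L = 38.484510 × 893.920893 = 34402.107538

L=893.921 V=34402.108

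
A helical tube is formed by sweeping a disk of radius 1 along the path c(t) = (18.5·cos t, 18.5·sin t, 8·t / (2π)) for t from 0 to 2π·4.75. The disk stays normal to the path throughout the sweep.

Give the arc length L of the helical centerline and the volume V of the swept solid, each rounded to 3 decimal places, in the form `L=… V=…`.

L=553.441 V=1738.686

2πR = 2π·18.5 = 116.238928
per-turn = √(116.238928² + 8²) = √(13511.4884 + 64) = √13575.4884 = 116.513898
L = 4.75 × 116.513898 = 553.441015
V = π·1² × L = 3.141593 × 553.441015 = 1738.686228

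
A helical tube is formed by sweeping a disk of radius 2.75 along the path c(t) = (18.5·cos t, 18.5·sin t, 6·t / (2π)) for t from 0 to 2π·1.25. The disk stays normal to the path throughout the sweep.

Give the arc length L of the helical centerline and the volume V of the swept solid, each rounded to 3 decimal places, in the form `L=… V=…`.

L=145.492 V=3456.644

2πR = 2π·18.5 = 116.238928
per-turn = √(116.238928² + 6²) = √(13511.4884 + 36) = √13547.4884 = 116.393679
L = 1.25 × 116.393679 = 145.492098
V = π·2.75² × L = 23.758294 × 145.492098 = 3456.644110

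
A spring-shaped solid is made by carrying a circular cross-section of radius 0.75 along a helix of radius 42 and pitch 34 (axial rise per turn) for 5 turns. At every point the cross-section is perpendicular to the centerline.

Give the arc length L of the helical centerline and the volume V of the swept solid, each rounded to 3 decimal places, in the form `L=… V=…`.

2πR = 2π·42 = 263.893783
per-turn = √(263.893783² + 34²) = √(69639.9287 + 1156) = √70795.9287 = 266.075043
L = 5 × 266.075043 = 1330.375216
V = π·0.75² × L = 1.767146 × 1330.375216 = 2350.967066

L=1330.375 V=2350.967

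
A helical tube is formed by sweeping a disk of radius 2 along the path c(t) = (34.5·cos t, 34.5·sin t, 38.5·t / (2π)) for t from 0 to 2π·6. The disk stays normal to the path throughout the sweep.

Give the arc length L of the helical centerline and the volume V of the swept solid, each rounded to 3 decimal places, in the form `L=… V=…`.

L=1320.974 V=16599.846

2πR = 2π·34.5 = 216.769893
per-turn = √(216.769893² + 38.5²) = √(46989.1866 + 1482.25) = √48471.4366 = 220.162296
L = 6 × 220.162296 = 1320.973776
V = π·2² × L = 12.566371 × 1320.973776 = 16599.846037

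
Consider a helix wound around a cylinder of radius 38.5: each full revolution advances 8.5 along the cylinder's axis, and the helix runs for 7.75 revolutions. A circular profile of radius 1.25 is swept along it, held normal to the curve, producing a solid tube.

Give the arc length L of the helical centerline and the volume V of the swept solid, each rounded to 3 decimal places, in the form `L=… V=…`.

2πR = 2π·38.5 = 241.902634
per-turn = √(241.902634² + 8.5²) = √(58516.8845 + 72.25) = √58589.1345 = 242.051925
L = 7.75 × 242.051925 = 1875.902420
V = π·1.25² × L = 4.908739 × 1875.902420 = 9208.314473

L=1875.902 V=9208.314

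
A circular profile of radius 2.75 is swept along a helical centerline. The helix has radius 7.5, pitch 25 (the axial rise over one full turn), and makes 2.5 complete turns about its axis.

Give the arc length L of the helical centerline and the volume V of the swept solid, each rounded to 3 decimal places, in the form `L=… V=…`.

L=133.362 V=3168.450

2πR = 2π·7.5 = 47.123890
per-turn = √(47.123890² + 25²) = √(2220.6610 + 625) = √2845.6610 = 53.344737
L = 2.5 × 53.344737 = 133.361843
V = π·2.75² × L = 23.758294 × 133.361843 = 3168.449935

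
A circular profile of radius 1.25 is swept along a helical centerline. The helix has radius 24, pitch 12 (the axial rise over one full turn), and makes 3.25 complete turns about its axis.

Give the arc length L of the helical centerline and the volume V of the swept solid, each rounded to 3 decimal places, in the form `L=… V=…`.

L=491.638 V=2413.321

2πR = 2π·24 = 150.796447
per-turn = √(150.796447² + 12²) = √(22739.5685 + 144) = √22883.5685 = 151.273159
L = 3.25 × 151.273159 = 491.637766
V = π·1.25² × L = 4.908739 × 491.637766 = 2413.321239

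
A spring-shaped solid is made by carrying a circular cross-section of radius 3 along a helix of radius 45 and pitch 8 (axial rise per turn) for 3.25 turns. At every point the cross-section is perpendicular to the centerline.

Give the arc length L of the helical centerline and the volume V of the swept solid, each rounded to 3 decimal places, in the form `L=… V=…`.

2πR = 2π·45 = 282.743339
per-turn = √(282.743339² + 8²) = √(79943.7956 + 64) = √80007.7956 = 282.856493
L = 3.25 × 282.856493 = 919.283602
V = π·3² × L = 28.274334 × 919.283602 = 25992.131505

L=919.284 V=25992.132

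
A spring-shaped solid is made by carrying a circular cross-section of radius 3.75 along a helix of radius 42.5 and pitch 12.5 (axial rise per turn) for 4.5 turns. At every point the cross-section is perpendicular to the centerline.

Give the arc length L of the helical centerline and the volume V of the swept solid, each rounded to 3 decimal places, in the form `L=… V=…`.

2πR = 2π·42.5 = 267.035376
per-turn = √(267.035376² + 12.5²) = √(71307.8918 + 156.25) = √71464.1418 = 267.327780
L = 4.5 × 267.327780 = 1202.975009
V = π·3.75² × L = 44.178647 × 1202.975009 = 53145.807885

L=1202.975 V=53145.808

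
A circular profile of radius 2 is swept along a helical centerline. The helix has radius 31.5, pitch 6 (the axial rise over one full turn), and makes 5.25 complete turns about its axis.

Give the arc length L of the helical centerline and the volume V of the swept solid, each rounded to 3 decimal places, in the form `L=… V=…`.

L=1039.559 V=13063.485

2πR = 2π·31.5 = 197.920337
per-turn = √(197.920337² + 6²) = √(39172.4599 + 36) = √39208.4599 = 198.011262
L = 5.25 × 198.011262 = 1039.559125
V = π·2² × L = 12.566371 × 1039.559125 = 13063.485245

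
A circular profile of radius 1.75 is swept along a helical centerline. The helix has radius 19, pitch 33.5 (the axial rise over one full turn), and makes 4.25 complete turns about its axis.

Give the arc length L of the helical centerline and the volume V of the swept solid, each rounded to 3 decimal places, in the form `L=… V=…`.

L=526.965 V=5069.998

2πR = 2π·19 = 119.380521
per-turn = √(119.380521² + 33.5²) = √(14251.7088 + 1122.25) = √15373.9588 = 123.991769
L = 4.25 × 123.991769 = 526.965018
V = π·1.75² × L = 9.621128 × 526.965018 = 5069.997625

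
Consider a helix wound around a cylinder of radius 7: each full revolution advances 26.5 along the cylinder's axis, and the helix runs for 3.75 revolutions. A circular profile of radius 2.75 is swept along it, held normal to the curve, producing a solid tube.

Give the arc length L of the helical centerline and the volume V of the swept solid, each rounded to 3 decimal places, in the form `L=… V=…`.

L=192.558 V=4574.844

2πR = 2π·7 = 43.982297
per-turn = √(43.982297² + 26.5²) = √(1934.4425 + 702.25) = √2636.6925 = 51.348734
L = 3.75 × 51.348734 = 192.557752
V = π·2.75² × L = 23.758294 × 192.557752 = 4574.843763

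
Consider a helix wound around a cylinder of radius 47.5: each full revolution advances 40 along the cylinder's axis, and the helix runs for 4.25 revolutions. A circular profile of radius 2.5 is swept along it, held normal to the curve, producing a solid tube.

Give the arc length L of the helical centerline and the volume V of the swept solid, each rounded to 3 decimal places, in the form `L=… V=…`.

2πR = 2π·47.5 = 298.451302
per-turn = √(298.451302² + 40²) = √(89073.1797 + 1600) = √90673.1797 = 301.119876
L = 4.25 × 301.119876 = 1279.759473
V = π·2.5² × L = 19.634954 × 1279.759473 = 25128.018492

L=1279.759 V=25128.018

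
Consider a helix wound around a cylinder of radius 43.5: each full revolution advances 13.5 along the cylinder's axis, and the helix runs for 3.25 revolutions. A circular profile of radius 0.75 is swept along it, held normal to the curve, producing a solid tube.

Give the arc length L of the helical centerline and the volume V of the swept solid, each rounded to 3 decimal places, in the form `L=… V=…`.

L=889.368 V=1571.643

2πR = 2π·43.5 = 273.318561
per-turn = √(273.318561² + 13.5²) = √(74703.0357 + 182.25) = √74885.2857 = 273.651760
L = 3.25 × 273.651760 = 889.368220
V = π·0.75² × L = 1.767146 × 889.368220 = 1571.643374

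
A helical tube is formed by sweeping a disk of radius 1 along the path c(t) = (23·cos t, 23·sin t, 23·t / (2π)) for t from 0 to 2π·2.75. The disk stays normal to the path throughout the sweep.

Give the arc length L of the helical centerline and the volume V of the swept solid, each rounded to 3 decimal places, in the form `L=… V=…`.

2πR = 2π·23 = 144.513262
per-turn = √(144.513262² + 23²) = √(20884.0829 + 529) = √21413.0829 = 146.332098
L = 2.75 × 146.332098 = 402.413270
V = π·1² × L = 3.141593 × 402.413270 = 1264.218571

L=402.413 V=1264.219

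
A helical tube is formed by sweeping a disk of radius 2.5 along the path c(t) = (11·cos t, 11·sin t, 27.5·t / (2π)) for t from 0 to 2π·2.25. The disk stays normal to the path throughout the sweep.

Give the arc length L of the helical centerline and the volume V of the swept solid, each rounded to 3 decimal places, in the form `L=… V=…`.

2πR = 2π·11 = 69.115038
per-turn = √(69.115038² + 27.5²) = √(4776.8885 + 756.25) = √5533.1385 = 74.385069
L = 2.25 × 74.385069 = 167.366406
V = π·2.5² × L = 19.634954 × 167.366406 = 3286.231694

L=167.366 V=3286.232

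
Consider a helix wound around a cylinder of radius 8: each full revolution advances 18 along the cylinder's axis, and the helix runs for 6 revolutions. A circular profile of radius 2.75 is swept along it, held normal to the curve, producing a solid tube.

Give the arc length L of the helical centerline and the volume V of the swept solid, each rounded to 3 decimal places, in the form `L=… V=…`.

L=320.347 V=7610.901

2πR = 2π·8 = 50.265482
per-turn = √(50.265482² + 18²) = √(2526.6187 + 324) = √2850.6187 = 53.391186
L = 6 × 53.391186 = 320.347115
V = π·2.75² × L = 23.758294 × 320.347115 = 7610.901085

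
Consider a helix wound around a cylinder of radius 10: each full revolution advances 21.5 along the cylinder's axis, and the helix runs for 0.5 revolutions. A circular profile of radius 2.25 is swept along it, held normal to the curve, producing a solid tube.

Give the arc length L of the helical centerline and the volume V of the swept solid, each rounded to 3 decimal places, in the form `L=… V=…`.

2πR = 2π·10 = 62.831853
per-turn = √(62.831853² + 21.5²) = √(3947.8418 + 462.25) = √4410.0918 = 66.408522
L = 0.5 × 66.408522 = 33.204261
V = π·2.25² × L = 15.904313 × 33.204261 = 528.090952

L=33.204 V=528.091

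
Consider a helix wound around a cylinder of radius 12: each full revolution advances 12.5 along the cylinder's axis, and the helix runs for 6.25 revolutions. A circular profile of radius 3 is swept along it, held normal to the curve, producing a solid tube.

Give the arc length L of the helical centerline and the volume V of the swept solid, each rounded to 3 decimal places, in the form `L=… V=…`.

L=477.671 V=13505.830

2πR = 2π·12 = 75.398224
per-turn = √(75.398224² + 12.5²) = √(5684.8921 + 156.25) = √5841.1421 = 76.427365
L = 6.25 × 76.427365 = 477.671032
V = π·3² × L = 28.274334 × 477.671032 = 13505.830240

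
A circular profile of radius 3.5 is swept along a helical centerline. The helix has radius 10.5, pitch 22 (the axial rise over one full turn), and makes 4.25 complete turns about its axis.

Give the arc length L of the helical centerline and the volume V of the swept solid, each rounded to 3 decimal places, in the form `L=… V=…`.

2πR = 2π·10.5 = 65.973446
per-turn = √(65.973446² + 22²) = √(4352.4955 + 484) = √4836.4955 = 69.544917
L = 4.25 × 69.544917 = 295.565899
V = π·3.5² × L = 38.484510 × 295.565899 = 11374.708801

L=295.566 V=11374.709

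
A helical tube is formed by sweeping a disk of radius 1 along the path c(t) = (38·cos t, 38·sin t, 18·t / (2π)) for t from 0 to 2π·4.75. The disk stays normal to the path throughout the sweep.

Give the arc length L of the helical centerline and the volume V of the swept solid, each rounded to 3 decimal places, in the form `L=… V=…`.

2πR = 2π·38 = 238.761042
per-turn = √(238.761042² + 18²) = √(57006.8350 + 324) = √57330.8350 = 239.438583
L = 4.75 × 239.438583 = 1137.333269
V = π·1² × L = 3.141593 × 1137.333269 = 3573.037843

L=1137.333 V=3573.038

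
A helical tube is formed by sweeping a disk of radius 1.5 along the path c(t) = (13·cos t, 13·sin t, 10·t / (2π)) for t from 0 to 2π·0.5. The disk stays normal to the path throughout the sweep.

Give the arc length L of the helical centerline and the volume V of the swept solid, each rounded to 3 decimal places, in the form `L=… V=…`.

L=41.146 V=290.841

2πR = 2π·13 = 81.681409
per-turn = √(81.681409² + 10²) = √(6671.8526 + 100) = √6771.8526 = 82.291267
L = 0.5 × 82.291267 = 41.145633
V = π·1.5² × L = 7.068583 × 41.145633 = 290.841344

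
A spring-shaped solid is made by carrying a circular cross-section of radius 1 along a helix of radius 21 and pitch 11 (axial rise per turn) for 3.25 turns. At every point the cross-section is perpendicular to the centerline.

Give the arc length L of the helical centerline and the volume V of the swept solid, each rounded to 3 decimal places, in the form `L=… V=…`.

L=430.315 V=1351.874

2πR = 2π·21 = 131.946891
per-turn = √(131.946891² + 11²) = √(17409.9822 + 121) = √17530.9822 = 132.404615
L = 3.25 × 132.404615 = 430.315000
V = π·1² × L = 3.141593 × 430.315000 = 1351.874442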